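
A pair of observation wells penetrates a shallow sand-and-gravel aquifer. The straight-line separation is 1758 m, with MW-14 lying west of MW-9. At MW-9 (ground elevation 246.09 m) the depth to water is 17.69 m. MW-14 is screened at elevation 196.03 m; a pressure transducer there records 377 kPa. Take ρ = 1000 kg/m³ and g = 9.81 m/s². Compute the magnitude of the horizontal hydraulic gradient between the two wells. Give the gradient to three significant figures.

i ≈ 0.00345

Total head at MW-9: h = 246.09 − 17.69 = 228.40 m.
Pressure head at MW-14: ψ = P/(ρg) = 377×1000 / (1000 × 9.81) = 38.43 m.
Total head at MW-14: h = z + ψ = 196.03 + 38.43 = 234.46 m.
Head difference: h(MW-9) − h(MW-14) = 228.40 − 234.46 = -6.06 m.
Hydraulic gradient: i = |Δh| / L = 6.06 / 1758 = 0.00345.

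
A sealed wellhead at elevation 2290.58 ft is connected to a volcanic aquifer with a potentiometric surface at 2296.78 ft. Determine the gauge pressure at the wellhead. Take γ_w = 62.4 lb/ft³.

P ≈ 2.69 psi

Head above the cap: Δh = 2296.78 − 2290.58 = 6.20 ft.
P = γΔh/144 = 62.4 × 6.20 / 144 = 2.69 psi.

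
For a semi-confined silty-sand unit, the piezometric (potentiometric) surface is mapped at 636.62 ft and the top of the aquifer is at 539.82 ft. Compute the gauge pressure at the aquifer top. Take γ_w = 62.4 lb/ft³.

Pressure head at the aquifer top: ψ = h − z = 636.62 − 539.82 = 96.80 ft.
P = γψ/144 = 62.4 × 96.80 / 144 = 41.9 psi.

P ≈ 41.9 psi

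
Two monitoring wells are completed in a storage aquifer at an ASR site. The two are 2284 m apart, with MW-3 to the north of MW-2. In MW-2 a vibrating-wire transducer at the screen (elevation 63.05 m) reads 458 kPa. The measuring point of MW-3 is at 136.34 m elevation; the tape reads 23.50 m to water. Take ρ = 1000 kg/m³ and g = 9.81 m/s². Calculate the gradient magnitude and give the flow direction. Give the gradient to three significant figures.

i ≈ 0.00136; groundwater flows toward the south

Pressure head at MW-2: ψ = P/(ρg) = 458×1000 / (1000 × 9.81) = 46.69 m.
Total head at MW-2: h = z + ψ = 63.05 + 46.69 = 109.74 m.
Total head at MW-3: h = 136.34 − 23.50 = 112.84 m.
Head difference: h(MW-2) − h(MW-3) = 109.74 − 112.84 = -3.10 m.
Hydraulic gradient: i = |Δh| / L = 3.10 / 2284 = 0.00136.
Flow is from higher to lower head: from MW-3 toward MW-2, i.e. toward the south.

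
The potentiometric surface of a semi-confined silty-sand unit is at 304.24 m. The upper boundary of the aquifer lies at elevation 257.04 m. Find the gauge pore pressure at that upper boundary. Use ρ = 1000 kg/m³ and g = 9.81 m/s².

P ≈ 463 kPa

Pressure head at the aquifer top: ψ = h − z = 304.24 − 257.04 = 47.20 m.
P = ρgψ = 1000 × 9.81 × 47.20 = 463032 Pa ≈ 463 kPa.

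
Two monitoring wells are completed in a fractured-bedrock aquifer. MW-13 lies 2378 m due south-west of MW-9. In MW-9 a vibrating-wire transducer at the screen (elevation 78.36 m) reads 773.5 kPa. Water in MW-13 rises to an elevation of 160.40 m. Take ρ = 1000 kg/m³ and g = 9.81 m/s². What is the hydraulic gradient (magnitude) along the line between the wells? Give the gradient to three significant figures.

i ≈ 0.00134

Pressure head at MW-9: ψ = P/(ρg) = 773.5×1000 / (1000 × 9.81) = 78.85 m.
Total head at MW-9: h = z + ψ = 78.36 + 78.85 = 157.21 m.
Total head at MW-13: h = 160.40 m (water level in the piezometer is the total head).
Head difference: h(MW-9) − h(MW-13) = 157.21 − 160.40 = -3.19 m.
Hydraulic gradient: i = |Δh| / L = 3.19 / 2378 = 0.00134.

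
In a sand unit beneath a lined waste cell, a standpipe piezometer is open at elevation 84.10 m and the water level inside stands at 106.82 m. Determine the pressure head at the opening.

ψ ≈ 22.72 m

Total head h = 106.82 m (the water-surface elevation in the piezometer).
Pressure head ψ = h − z = 106.82 − 84.10 = 22.72 m.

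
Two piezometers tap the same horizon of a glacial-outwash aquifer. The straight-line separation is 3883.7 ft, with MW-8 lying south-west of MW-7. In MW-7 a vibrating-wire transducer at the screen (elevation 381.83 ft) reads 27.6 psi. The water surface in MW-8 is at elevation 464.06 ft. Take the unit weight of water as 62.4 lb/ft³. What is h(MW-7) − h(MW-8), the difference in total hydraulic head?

Δh ≈ -18.54 ft

Pressure head at MW-7: ψ = 144·P/γ = 144 × 27.6 / 62.4 = 63.69 ft.
Total head at MW-7: h = z + ψ = 381.83 + 63.69 = 445.52 ft.
Total head at MW-8: h = 464.06 ft (water level in the piezometer is the total head).
Head difference: h(MW-7) − h(MW-8) = 445.52 − 464.06 = -18.54 ft.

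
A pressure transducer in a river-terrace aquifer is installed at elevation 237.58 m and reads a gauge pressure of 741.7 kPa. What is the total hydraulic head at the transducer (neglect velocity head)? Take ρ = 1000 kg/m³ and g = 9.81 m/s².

ψ = P/(ρg) = 741.7×1000 / (1000 × 9.81) = 75.61 m.
h = z + ψ = 237.58 + 75.61 = 313.19 m.

h ≈ 313.19 m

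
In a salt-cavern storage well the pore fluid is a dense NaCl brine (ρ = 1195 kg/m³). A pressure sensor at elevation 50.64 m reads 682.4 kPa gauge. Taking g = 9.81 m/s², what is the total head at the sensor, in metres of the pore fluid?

ψ = P/(ρg) = 682.4×1000 / (1195 × 9.81) = 58.21 m.
h = z + ψ = 50.64 + 58.21 = 108.85 m.

h ≈ 108.85 m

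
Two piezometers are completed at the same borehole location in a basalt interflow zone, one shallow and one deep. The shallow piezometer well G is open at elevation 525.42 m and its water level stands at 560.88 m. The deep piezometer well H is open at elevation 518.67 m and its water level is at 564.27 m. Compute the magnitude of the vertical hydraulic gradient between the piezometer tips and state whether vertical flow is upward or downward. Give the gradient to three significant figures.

Total head at well G: h = 560.88 m (water level in the standpipe).
Total head at well H: h = 564.27 m.
Δh = h(well G) − h(well H) = 560.88 − 564.27 = -3.39 m.
Vertical separation Δz = 525.42 − 518.67 = 6.75 m.
|i_v| = |Δh| / Δz = 3.39 / 6.75 = 0.502.
Head is higher in the deep piezometer, so vertical flow is upward (discharge condition).

|i_v| ≈ 0.502; vertical flow is upward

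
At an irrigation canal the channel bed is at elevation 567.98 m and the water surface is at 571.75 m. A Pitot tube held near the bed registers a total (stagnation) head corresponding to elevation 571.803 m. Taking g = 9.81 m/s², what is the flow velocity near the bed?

Near the bed, under hydrostatic conditions, the piezometric head (z + ψ) equals the free-surface elevation, 571.75 m.
Velocity head = total − piezometric = 571.803 − 571.75 = 0.053 m.
v = √(2g·h_v) = √(2 × 9.81 × 0.053) = 1.02 m/s.

v ≈ 1.02 m/s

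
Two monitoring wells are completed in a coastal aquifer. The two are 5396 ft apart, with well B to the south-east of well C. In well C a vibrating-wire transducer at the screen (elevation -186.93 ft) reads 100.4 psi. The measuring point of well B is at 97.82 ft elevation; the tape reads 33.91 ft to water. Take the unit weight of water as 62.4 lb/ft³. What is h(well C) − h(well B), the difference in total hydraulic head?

Pressure head at well C: ψ = 144·P/γ = 144 × 100.4 / 62.4 = 231.69 ft.
Total head at well C: h = z + ψ = -186.93 + 231.69 = 44.76 ft.
Total head at well B: h = 97.82 − 33.91 = 63.91 ft.
Head difference: h(well C) − h(well B) = 44.76 − 63.91 = -19.15 ft.

Δh ≈ -19.15 ft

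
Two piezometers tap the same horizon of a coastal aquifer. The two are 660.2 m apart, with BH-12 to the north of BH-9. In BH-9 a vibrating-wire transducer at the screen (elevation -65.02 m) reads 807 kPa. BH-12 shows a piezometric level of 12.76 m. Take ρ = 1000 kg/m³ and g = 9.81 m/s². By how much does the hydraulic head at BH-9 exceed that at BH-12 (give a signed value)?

Pressure head at BH-9: ψ = P/(ρg) = 807×1000 / (1000 × 9.81) = 82.26 m.
Total head at BH-9: h = z + ψ = -65.02 + 82.26 = 17.24 m.
Total head at BH-12: h = 12.76 m (water level in the piezometer is the total head).
Head difference: h(BH-9) − h(BH-12) = 17.24 − 12.76 = 4.48 m.

Δh ≈ 4.48 m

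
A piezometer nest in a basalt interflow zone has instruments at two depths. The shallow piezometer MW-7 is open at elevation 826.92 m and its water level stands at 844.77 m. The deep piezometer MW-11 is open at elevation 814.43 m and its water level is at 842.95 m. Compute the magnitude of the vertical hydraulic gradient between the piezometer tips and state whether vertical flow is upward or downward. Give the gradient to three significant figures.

Total head at MW-7: h = 844.77 m (water level in the standpipe).
Total head at MW-11: h = 842.95 m.
Δh = h(MW-7) − h(MW-11) = 844.77 − 842.95 = 1.82 m.
Vertical separation Δz = 826.92 − 814.43 = 12.49 m.
|i_v| = |Δh| / Δz = 1.82 / 12.49 = 0.146.
Head is higher in the shallow piezometer, so vertical flow is downward (recharge condition).

|i_v| ≈ 0.146; vertical flow is downward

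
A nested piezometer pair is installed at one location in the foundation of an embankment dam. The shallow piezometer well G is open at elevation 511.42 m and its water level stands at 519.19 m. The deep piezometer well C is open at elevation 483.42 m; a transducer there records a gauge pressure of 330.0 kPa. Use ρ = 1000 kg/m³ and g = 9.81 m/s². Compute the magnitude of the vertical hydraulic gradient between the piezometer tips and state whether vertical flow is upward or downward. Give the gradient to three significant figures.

Total head at well G: h = 519.19 m (water level in the standpipe).
Pressure head at well C: ψ = P/(ρg) = 330.0×1000 / (1000 × 9.81) = 33.64 m.
Total head at well C: h = z + ψ = 483.42 + 33.64 = 517.06 m.
Δh = h(well G) − h(well C) = 519.19 − 517.06 = 2.13 m.
Vertical separation Δz = 511.42 − 483.42 = 28.00 m.
|i_v| = |Δh| / Δz = 2.13 / 28.00 = 0.0761.
Head is higher in the shallow piezometer, so vertical flow is downward (recharge condition).

|i_v| ≈ 0.0761; vertical flow is downward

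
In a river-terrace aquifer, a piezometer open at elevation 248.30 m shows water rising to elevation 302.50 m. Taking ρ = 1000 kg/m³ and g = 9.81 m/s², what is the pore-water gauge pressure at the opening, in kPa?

Pressure head ψ = h − z = 302.50 − 248.30 = 54.20 m.
P = ρgψ = 1000 × 9.81 × 54.20 = 531702 Pa ≈ 532 kPa.

P ≈ 532 kPa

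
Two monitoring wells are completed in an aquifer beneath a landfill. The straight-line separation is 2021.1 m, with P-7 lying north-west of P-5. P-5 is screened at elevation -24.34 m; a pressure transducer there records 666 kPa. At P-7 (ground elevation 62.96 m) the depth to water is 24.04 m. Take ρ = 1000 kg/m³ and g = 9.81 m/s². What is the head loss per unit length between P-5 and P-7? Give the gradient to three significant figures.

Pressure head at P-5: ψ = P/(ρg) = 666×1000 / (1000 × 9.81) = 67.89 m.
Total head at P-5: h = z + ψ = -24.34 + 67.89 = 43.55 m.
Total head at P-7: h = 62.96 − 24.04 = 38.92 m.
Head difference: h(P-5) − h(P-7) = 43.55 − 38.92 = 4.63 m.
Hydraulic gradient: i = |Δh| / L = 4.63 / 2021.1 = 0.00229.

i ≈ 0.00229 m/m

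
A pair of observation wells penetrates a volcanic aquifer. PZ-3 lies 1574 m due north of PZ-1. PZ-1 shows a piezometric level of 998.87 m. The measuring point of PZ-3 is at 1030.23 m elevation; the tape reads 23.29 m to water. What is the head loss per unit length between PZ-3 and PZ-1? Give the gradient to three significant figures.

Total head at PZ-1: h = 998.87 m (water level in the piezometer is the total head).
Total head at PZ-3: h = 1030.23 − 23.29 = 1006.94 m.
Head difference: h(PZ-1) − h(PZ-3) = 998.87 − 1006.94 = -8.07 m.
Hydraulic gradient: i = |Δh| / L = 8.07 / 1574 = 0.00513.

i ≈ 0.00513 m/m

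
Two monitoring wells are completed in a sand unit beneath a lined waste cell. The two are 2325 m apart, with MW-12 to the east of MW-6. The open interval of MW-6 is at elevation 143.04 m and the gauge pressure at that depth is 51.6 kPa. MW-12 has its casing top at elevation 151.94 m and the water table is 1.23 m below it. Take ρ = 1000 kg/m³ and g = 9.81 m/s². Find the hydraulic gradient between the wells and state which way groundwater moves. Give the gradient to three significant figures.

Pressure head at MW-6: ψ = P/(ρg) = 51.6×1000 / (1000 × 9.81) = 5.26 m.
Total head at MW-6: h = z + ψ = 143.04 + 5.26 = 148.30 m.
Total head at MW-12: h = 151.94 − 1.23 = 150.71 m.
Head difference: h(MW-6) − h(MW-12) = 148.30 − 150.71 = -2.41 m.
Hydraulic gradient: i = |Δh| / L = 2.41 / 2325 = 0.00104.
Flow is from higher to lower head: from MW-12 toward MW-6, i.e. toward the west.

i ≈ 0.00104; groundwater flows toward the west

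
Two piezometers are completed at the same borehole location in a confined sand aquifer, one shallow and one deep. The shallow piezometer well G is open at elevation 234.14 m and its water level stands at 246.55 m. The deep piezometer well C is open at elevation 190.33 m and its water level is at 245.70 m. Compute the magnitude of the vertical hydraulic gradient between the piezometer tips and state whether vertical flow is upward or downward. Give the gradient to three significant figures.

Total head at well G: h = 246.55 m (water level in the standpipe).
Total head at well C: h = 245.70 m.
Δh = h(well G) − h(well C) = 246.55 − 245.70 = 0.85 m.
Vertical separation Δz = 234.14 − 190.33 = 43.81 m.
|i_v| = |Δh| / Δz = 0.85 / 43.81 = 0.0194.
Head is higher in the shallow piezometer, so vertical flow is downward (recharge condition).

|i_v| ≈ 0.0194; vertical flow is downward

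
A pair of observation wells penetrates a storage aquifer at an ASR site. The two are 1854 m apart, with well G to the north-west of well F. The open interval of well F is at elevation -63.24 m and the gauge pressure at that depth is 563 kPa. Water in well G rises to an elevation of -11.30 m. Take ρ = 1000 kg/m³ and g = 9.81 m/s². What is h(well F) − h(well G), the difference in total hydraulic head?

Δh ≈ 5.45 m

Pressure head at well F: ψ = P/(ρg) = 563×1000 / (1000 × 9.81) = 57.39 m.
Total head at well F: h = z + ψ = -63.24 + 57.39 = -5.85 m.
Total head at well G: h = -11.30 m (water level in the piezometer is the total head).
Head difference: h(well F) − h(well G) = -5.85 − (-11.30) = 5.45 m.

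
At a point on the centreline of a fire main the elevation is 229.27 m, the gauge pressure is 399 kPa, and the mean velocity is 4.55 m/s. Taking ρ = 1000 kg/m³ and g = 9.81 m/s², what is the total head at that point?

h ≈ 271.00 m

Pressure head ψ = P/(ρg) = 399×1000 / (1000 × 9.81) = 40.67 m.
Velocity head = v²/(2g) = 4.55² / (2 × 9.81) = 1.055 m.
h = z + ψ + v²/(2g) = 229.27 + 40.67 + 1.055 = 271.00 m.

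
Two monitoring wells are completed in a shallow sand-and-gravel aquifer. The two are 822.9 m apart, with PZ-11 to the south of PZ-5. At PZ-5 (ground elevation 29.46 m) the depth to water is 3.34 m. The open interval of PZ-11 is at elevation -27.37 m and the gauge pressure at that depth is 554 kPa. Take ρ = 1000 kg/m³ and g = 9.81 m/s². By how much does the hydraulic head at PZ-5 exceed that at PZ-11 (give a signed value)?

Total head at PZ-5: h = 29.46 − 3.34 = 26.12 m.
Pressure head at PZ-11: ψ = P/(ρg) = 554×1000 / (1000 × 9.81) = 56.47 m.
Total head at PZ-11: h = z + ψ = -27.37 + 56.47 = 29.10 m.
Head difference: h(PZ-5) − h(PZ-11) = 26.12 − 29.10 = -2.98 m.

Δh ≈ -2.98 m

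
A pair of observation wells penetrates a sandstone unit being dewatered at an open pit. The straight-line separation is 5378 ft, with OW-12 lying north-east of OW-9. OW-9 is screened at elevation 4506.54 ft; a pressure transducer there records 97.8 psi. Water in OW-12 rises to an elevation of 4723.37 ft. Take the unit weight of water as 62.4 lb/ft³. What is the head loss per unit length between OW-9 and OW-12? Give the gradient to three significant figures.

i ≈ 0.00165 ft/ft

Pressure head at OW-9: ψ = 144·P/γ = 144 × 97.8 / 62.4 = 225.69 ft.
Total head at OW-9: h = z + ψ = 4506.54 + 225.69 = 4732.23 ft.
Total head at OW-12: h = 4723.37 ft (water level in the piezometer is the total head).
Head difference: h(OW-9) − h(OW-12) = 4732.23 − 4723.37 = 8.86 ft.
Hydraulic gradient: i = |Δh| / L = 8.86 / 5378 = 0.00165.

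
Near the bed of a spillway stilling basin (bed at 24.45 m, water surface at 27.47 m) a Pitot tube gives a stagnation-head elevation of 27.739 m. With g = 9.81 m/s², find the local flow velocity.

v ≈ 2.30 m/s

Near the bed, under hydrostatic conditions, the piezometric head (z + ψ) equals the free-surface elevation, 27.47 m.
Velocity head = total − piezometric = 27.739 − 27.47 = 0.269 m.
v = √(2g·h_v) = √(2 × 9.81 × 0.269) = 2.30 m/s.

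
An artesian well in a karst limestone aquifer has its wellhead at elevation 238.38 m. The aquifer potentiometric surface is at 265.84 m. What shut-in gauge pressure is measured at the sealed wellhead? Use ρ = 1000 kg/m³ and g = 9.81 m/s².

Head above the cap: Δh = 265.84 − 238.38 = 27.46 m.
P = ρgΔh = 1000 × 9.81 × 27.46 = 269383 Pa ≈ 269 kPa.

P ≈ 269 kPa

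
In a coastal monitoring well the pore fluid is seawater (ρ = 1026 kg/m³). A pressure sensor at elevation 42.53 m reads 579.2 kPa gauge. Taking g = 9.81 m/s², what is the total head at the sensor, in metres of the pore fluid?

ψ = P/(ρg) = 579.2×1000 / (1026 × 9.81) = 57.55 m.
h = z + ψ = 42.53 + 57.55 = 100.08 m.

h ≈ 100.08 m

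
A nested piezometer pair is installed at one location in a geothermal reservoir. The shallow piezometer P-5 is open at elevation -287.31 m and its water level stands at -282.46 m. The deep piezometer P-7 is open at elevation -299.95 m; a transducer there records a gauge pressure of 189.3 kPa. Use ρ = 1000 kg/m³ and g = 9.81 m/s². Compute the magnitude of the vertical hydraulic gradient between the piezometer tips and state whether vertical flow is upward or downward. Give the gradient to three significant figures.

|i_v| ≈ 0.143; vertical flow is upward

Total head at P-5: h = -282.46 m (water level in the standpipe).
Pressure head at P-7: ψ = P/(ρg) = 189.3×1000 / (1000 × 9.81) = 19.30 m.
Total head at P-7: h = z + ψ = -299.95 + 19.30 = -280.65 m.
Δh = h(P-5) − h(P-7) = -282.46 − (-280.65) = -1.81 m.
Vertical separation Δz = -287.31 − (-299.95) = 12.64 m.
|i_v| = |Δh| / Δz = 1.81 / 12.64 = 0.143.
Head is higher in the deep piezometer, so vertical flow is upward (discharge condition).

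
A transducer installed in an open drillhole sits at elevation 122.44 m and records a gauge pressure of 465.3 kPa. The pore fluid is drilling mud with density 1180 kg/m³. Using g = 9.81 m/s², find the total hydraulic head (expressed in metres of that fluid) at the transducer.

ψ = P/(ρg) = 465.3×1000 / (1180 × 9.81) = 40.20 m.
h = z + ψ = 122.44 + 40.20 = 162.64 m.

h ≈ 162.64 m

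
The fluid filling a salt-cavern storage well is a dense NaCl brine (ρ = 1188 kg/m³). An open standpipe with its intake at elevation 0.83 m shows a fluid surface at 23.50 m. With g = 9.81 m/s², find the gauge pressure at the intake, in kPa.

Pressure head ψ = h − z = 23.50 − 0.83 = 22.67 m.
P = ρgψ = 1188 × 9.81 × 22.67 = 264203 Pa ≈ 264 kPa.

P ≈ 264 kPa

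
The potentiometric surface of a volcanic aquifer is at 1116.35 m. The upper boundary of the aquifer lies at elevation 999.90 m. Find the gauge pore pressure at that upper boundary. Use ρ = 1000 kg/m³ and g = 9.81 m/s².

Pressure head at the aquifer top: ψ = h − z = 1116.35 − 999.90 = 116.45 m.
P = ρgψ = 1000 × 9.81 × 116.45 = 1142374 Pa ≈ 1140 kPa.

P ≈ 1140 kPa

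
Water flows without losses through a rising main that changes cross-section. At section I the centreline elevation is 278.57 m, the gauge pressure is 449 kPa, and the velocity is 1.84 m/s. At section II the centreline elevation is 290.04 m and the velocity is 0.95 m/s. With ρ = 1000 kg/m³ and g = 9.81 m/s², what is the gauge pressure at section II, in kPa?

Pressure head at I: ψ₁ = P₁/(ρg) = 449×1000 / (1000 × 9.81) = 45.77 m.
Velocity heads: v₁²/2g = 1.84²/19.62 = 0.173 m; v₂²/2g = 0.95²/19.62 = 0.046 m.
Total head H = z₁ + ψ₁ + v₁²/2g = 278.57 + 45.77 + 0.173 = 324.51 m.
ψ₂ = H − z₂ − v₂²/2g = 324.51 − 290.04 − 0.046 = 34.42 m.
P₂ = ρgψ₂ = 1000 × 9.81 × 34.42 ≈ 338 kPa.

P₂ ≈ 338 kPa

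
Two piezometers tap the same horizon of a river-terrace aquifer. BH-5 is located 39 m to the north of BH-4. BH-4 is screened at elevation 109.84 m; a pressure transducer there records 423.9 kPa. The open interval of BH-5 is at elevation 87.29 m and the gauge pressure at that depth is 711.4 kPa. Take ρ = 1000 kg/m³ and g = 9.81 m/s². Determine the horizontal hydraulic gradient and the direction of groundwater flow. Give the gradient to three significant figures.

i ≈ 0.173; groundwater flows toward the south

Pressure head at BH-4: ψ = P/(ρg) = 423.9×1000 / (1000 × 9.81) = 43.21 m.
Total head at BH-4: h = z + ψ = 109.84 + 43.21 = 153.05 m.
Pressure head at BH-5: ψ = P/(ρg) = 711.4×1000 / (1000 × 9.81) = 72.52 m.
Total head at BH-5: h = z + ψ = 87.29 + 72.52 = 159.81 m.
Head difference: h(BH-4) − h(BH-5) = 153.05 − 159.81 = -6.76 m.
Hydraulic gradient: i = |Δh| / L = 6.76 / 39 = 0.173.
Flow is from higher to lower head: from BH-5 toward BH-4, i.e. toward the south.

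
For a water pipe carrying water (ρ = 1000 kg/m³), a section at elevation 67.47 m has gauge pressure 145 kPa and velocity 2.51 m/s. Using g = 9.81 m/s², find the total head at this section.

Pressure head ψ = P/(ρg) = 145×1000 / (1000 × 9.81) = 14.78 m.
Velocity head = v²/(2g) = 2.51² / (2 × 9.81) = 0.321 m.
h = z + ψ + v²/(2g) = 67.47 + 14.78 + 0.321 = 82.57 m.

h ≈ 82.57 m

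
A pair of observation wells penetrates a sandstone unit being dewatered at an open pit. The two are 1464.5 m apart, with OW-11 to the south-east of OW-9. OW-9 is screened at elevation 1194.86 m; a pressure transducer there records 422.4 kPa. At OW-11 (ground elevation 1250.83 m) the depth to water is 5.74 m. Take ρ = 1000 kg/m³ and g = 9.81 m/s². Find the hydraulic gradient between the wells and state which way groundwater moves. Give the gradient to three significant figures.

Pressure head at OW-9: ψ = P/(ρg) = 422.4×1000 / (1000 × 9.81) = 43.06 m.
Total head at OW-9: h = z + ψ = 1194.86 + 43.06 = 1237.92 m.
Total head at OW-11: h = 1250.83 − 5.74 = 1245.09 m.
Head difference: h(OW-9) − h(OW-11) = 1237.92 − 1245.09 = -7.17 m.
Hydraulic gradient: i = |Δh| / L = 7.17 / 1464.5 = 0.00490.
Flow is from higher to lower head: from OW-11 toward OW-9, i.e. toward the north-west.

i ≈ 0.00490; groundwater flows toward the north-west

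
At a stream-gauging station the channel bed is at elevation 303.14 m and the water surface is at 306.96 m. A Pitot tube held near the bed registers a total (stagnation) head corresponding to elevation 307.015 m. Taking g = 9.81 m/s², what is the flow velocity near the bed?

Near the bed, under hydrostatic conditions, the piezometric head (z + ψ) equals the free-surface elevation, 306.96 m.
Velocity head = total − piezometric = 307.015 − 306.96 = 0.055 m.
v = √(2g·h_v) = √(2 × 9.81 × 0.055) = 1.04 m/s.

v ≈ 1.04 m/s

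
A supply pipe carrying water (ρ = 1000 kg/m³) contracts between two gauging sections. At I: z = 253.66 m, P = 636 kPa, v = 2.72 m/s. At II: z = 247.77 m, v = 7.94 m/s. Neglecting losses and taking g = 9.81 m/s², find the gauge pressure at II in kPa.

P₂ ≈ 666 kPa

Pressure head at I: ψ₁ = P₁/(ρg) = 636×1000 / (1000 × 9.81) = 64.83 m.
Velocity heads: v₁²/2g = 2.72²/19.62 = 0.377 m; v₂²/2g = 7.94²/19.62 = 3.213 m.
Total head H = z₁ + ψ₁ + v₁²/2g = 253.66 + 64.83 + 0.377 = 318.87 m.
ψ₂ = H − z₂ − v₂²/2g = 318.87 − 247.77 − 3.213 = 67.89 m.
P₂ = ρgψ₂ = 1000 × 9.81 × 67.89 ≈ 666 kPa.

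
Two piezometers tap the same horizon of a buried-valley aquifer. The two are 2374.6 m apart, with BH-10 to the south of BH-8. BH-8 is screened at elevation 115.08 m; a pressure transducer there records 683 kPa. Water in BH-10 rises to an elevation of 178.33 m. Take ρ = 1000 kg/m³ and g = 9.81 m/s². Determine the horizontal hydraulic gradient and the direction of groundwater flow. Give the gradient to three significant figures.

Pressure head at BH-8: ψ = P/(ρg) = 683×1000 / (1000 × 9.81) = 69.62 m.
Total head at BH-8: h = z + ψ = 115.08 + 69.62 = 184.70 m.
Total head at BH-10: h = 178.33 m (water level in the piezometer is the total head).
Head difference: h(BH-8) − h(BH-10) = 184.70 − 178.33 = 6.37 m.
Hydraulic gradient: i = |Δh| / L = 6.37 / 2374.6 = 0.00268.
Flow is from higher to lower head: from BH-8 toward BH-10, i.e. toward the south.

i ≈ 0.00268; groundwater flows toward the south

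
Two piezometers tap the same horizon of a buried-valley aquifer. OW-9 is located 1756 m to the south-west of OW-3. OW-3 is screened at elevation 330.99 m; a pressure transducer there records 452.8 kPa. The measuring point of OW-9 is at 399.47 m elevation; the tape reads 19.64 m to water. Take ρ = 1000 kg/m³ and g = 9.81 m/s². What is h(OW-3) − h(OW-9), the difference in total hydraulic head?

Δh ≈ -2.68 m

Pressure head at OW-3: ψ = P/(ρg) = 452.8×1000 / (1000 × 9.81) = 46.16 m.
Total head at OW-3: h = z + ψ = 330.99 + 46.16 = 377.15 m.
Total head at OW-9: h = 399.47 − 19.64 = 379.83 m.
Head difference: h(OW-3) − h(OW-9) = 377.15 − 379.83 = -2.68 m.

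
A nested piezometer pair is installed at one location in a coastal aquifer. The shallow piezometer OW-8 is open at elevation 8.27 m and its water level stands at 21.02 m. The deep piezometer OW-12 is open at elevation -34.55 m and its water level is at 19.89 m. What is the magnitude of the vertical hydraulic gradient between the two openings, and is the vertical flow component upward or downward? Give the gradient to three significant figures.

Total head at OW-8: h = 21.02 m (water level in the standpipe).
Total head at OW-12: h = 19.89 m.
Δh = h(OW-8) − h(OW-12) = 21.02 − 19.89 = 1.13 m.
Vertical separation Δz = 8.27 − (-34.55) = 42.82 m.
|i_v| = |Δh| / Δz = 1.13 / 42.82 = 0.0264.
Head is higher in the shallow piezometer, so vertical flow is downward (recharge condition).

|i_v| ≈ 0.0264; vertical flow is downward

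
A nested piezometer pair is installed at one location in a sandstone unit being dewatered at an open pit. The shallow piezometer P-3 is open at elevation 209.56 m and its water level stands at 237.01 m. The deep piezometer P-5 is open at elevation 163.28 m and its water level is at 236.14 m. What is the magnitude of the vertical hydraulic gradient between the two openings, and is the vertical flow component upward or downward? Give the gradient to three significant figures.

|i_v| ≈ 0.0188; vertical flow is downward

Total head at P-3: h = 237.01 m (water level in the standpipe).
Total head at P-5: h = 236.14 m.
Δh = h(P-3) − h(P-5) = 237.01 − 236.14 = 0.87 m.
Vertical separation Δz = 209.56 − 163.28 = 46.28 m.
|i_v| = |Δh| / Δz = 0.87 / 46.28 = 0.0188.
Head is higher in the shallow piezometer, so vertical flow is downward (recharge condition).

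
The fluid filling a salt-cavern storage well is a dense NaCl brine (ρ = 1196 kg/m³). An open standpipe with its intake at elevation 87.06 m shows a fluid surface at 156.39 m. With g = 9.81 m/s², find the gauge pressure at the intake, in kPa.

Pressure head ψ = h − z = 156.39 − 87.06 = 69.33 m.
P = ρgψ = 1196 × 9.81 × 69.33 = 813432 Pa ≈ 813 kPa.

P ≈ 813 kPa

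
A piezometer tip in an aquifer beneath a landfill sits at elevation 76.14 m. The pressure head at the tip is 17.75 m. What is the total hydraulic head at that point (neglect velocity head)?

h ≈ 93.89 m

h = z + ψ = 76.14 + 17.75 = 93.89 m.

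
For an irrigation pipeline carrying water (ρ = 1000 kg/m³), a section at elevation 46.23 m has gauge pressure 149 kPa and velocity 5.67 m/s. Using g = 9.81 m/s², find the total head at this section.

Pressure head ψ = P/(ρg) = 149×1000 / (1000 × 9.81) = 15.19 m.
Velocity head = v²/(2g) = 5.67² / (2 × 9.81) = 1.639 m.
h = z + ψ + v²/(2g) = 46.23 + 15.19 + 1.639 = 63.06 m.

h ≈ 63.06 m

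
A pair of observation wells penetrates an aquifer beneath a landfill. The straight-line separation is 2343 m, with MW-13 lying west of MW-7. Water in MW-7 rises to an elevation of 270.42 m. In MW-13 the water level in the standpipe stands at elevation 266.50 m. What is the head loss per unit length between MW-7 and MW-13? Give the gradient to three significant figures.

Total head at MW-7: h = 270.42 m (water level in the piezometer is the total head).
Total head at MW-13: h = 266.50 m (water level in the piezometer is the total head).
Head difference: h(MW-7) − h(MW-13) = 270.42 − 266.50 = 3.92 m.
Hydraulic gradient: i = |Δh| / L = 3.92 / 2343 = 0.00167.

i ≈ 0.00167 m/m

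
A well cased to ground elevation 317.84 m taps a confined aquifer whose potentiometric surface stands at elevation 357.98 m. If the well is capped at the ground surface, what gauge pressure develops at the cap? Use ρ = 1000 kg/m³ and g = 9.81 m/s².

P ≈ 394 kPa

Head above the cap: Δh = 357.98 − 317.84 = 40.14 m.
P = ρgΔh = 1000 × 9.81 × 40.14 = 393773 Pa ≈ 394 kPa.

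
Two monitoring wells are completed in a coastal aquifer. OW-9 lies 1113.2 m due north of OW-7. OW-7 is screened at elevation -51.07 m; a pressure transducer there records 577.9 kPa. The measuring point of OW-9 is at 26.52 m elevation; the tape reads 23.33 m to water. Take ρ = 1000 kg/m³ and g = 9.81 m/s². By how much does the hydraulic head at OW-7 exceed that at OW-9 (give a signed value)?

Δh ≈ 4.65 m

Pressure head at OW-7: ψ = P/(ρg) = 577.9×1000 / (1000 × 9.81) = 58.91 m.
Total head at OW-7: h = z + ψ = -51.07 + 58.91 = 7.84 m.
Total head at OW-9: h = 26.52 − 23.33 = 3.19 m.
Head difference: h(OW-7) − h(OW-9) = 7.84 − 3.19 = 4.65 m.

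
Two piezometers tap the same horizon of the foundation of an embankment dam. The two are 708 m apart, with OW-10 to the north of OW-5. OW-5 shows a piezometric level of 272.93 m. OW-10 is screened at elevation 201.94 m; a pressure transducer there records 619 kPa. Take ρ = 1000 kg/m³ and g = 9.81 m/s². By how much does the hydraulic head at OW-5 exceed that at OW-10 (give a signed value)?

Total head at OW-5: h = 272.93 m (water level in the piezometer is the total head).
Pressure head at OW-10: ψ = P/(ρg) = 619×1000 / (1000 × 9.81) = 63.10 m.
Total head at OW-10: h = z + ψ = 201.94 + 63.10 = 265.04 m.
Head difference: h(OW-5) − h(OW-10) = 272.93 − 265.04 = 7.89 m.

Δh ≈ 7.89 m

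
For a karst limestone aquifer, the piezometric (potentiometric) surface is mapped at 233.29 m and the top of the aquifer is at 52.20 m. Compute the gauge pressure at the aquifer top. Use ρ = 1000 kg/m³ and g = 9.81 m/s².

P ≈ 1780 kPa

Pressure head at the aquifer top: ψ = h − z = 233.29 − 52.20 = 181.09 m.
P = ρgψ = 1000 × 9.81 × 181.09 = 1776493 Pa ≈ 1780 kPa.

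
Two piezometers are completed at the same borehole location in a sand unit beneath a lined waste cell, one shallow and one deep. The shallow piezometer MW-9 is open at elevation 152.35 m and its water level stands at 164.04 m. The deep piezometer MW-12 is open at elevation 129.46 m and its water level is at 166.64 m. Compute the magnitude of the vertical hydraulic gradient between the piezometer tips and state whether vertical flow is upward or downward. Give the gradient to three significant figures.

|i_v| ≈ 0.114; vertical flow is upward

Total head at MW-9: h = 164.04 m (water level in the standpipe).
Total head at MW-12: h = 166.64 m.
Δh = h(MW-9) − h(MW-12) = 164.04 − 166.64 = -2.60 m.
Vertical separation Δz = 152.35 − 129.46 = 22.89 m.
|i_v| = |Δh| / Δz = 2.60 / 22.89 = 0.114.
Head is higher in the deep piezometer, so vertical flow is upward (discharge condition).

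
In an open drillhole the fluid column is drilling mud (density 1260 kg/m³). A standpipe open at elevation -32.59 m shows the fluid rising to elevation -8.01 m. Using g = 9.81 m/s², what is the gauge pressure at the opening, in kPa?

Pressure head ψ = h − z = -8.01 − (-32.59) = 24.58 m.
P = ρgψ = 1260 × 9.81 × 24.58 = 303824 Pa ≈ 304 kPa.

P ≈ 304 kPa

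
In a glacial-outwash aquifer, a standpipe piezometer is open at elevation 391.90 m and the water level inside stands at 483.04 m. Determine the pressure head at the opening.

ψ ≈ 91.14 m

Total head h = 483.04 m (the water-surface elevation in the piezometer).
Pressure head ψ = h − z = 483.04 − 391.90 = 91.14 m.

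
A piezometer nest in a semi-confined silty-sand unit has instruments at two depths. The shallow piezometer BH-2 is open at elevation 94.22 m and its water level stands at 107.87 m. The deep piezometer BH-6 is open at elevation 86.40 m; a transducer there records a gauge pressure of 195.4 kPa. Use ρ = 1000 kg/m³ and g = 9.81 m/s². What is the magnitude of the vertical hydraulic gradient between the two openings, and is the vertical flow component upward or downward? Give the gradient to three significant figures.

|i_v| ≈ 0.198; vertical flow is downward

Total head at BH-2: h = 107.87 m (water level in the standpipe).
Pressure head at BH-6: ψ = P/(ρg) = 195.4×1000 / (1000 × 9.81) = 19.92 m.
Total head at BH-6: h = z + ψ = 86.40 + 19.92 = 106.32 m.
Δh = h(BH-2) − h(BH-6) = 107.87 − 106.32 = 1.55 m.
Vertical separation Δz = 94.22 − 86.40 = 7.82 m.
|i_v| = |Δh| / Δz = 1.55 / 7.82 = 0.198.
Head is higher in the shallow piezometer, so vertical flow is downward (recharge condition).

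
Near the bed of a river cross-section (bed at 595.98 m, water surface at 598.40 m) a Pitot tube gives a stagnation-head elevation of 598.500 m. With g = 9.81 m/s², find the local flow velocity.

Near the bed, under hydrostatic conditions, the piezometric head (z + ψ) equals the free-surface elevation, 598.40 m.
Velocity head = total − piezometric = 598.500 − 598.40 = 0.100 m.
v = √(2g·h_v) = √(2 × 9.81 × 0.100) = 1.40 m/s.

v ≈ 1.40 m/s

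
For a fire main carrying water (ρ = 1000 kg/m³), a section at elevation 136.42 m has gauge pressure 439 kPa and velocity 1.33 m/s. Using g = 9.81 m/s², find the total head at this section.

h ≈ 181.26 m

Pressure head ψ = P/(ρg) = 439×1000 / (1000 × 9.81) = 44.75 m.
Velocity head = v²/(2g) = 1.33² / (2 × 9.81) = 0.090 m.
h = z + ψ + v²/(2g) = 136.42 + 44.75 + 0.090 = 181.26 m.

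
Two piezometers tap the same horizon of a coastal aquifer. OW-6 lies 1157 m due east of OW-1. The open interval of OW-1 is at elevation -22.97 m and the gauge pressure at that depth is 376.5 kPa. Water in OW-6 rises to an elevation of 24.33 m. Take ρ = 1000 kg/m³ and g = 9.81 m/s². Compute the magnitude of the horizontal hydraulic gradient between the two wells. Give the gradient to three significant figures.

i ≈ 0.00771

Pressure head at OW-1: ψ = P/(ρg) = 376.5×1000 / (1000 × 9.81) = 38.38 m.
Total head at OW-1: h = z + ψ = -22.97 + 38.38 = 15.41 m.
Total head at OW-6: h = 24.33 m (water level in the piezometer is the total head).
Head difference: h(OW-1) − h(OW-6) = 15.41 − 24.33 = -8.92 m.
Hydraulic gradient: i = |Δh| / L = 8.92 / 1157 = 0.00771.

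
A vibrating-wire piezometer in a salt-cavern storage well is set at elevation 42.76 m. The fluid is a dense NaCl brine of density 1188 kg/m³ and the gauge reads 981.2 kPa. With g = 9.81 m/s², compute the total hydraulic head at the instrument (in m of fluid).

h ≈ 126.95 m

ψ = P/(ρg) = 981.2×1000 / (1188 × 9.81) = 84.19 m.
h = z + ψ = 42.76 + 84.19 = 126.95 m.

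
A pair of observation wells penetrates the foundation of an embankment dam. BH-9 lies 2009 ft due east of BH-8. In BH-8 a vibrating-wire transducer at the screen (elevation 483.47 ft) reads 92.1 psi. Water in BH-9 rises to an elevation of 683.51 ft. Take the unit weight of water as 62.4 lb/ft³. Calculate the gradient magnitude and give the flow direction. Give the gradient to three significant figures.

i ≈ 0.00622; groundwater flows toward the east

Pressure head at BH-8: ψ = 144·P/γ = 144 × 92.1 / 62.4 = 212.54 ft.
Total head at BH-8: h = z + ψ = 483.47 + 212.54 = 696.01 ft.
Total head at BH-9: h = 683.51 ft (water level in the piezometer is the total head).
Head difference: h(BH-8) − h(BH-9) = 696.01 − 683.51 = 12.50 ft.
Hydraulic gradient: i = |Δh| / L = 12.50 / 2009 = 0.00622.
Flow is from higher to lower head: from BH-8 toward BH-9, i.e. toward the east.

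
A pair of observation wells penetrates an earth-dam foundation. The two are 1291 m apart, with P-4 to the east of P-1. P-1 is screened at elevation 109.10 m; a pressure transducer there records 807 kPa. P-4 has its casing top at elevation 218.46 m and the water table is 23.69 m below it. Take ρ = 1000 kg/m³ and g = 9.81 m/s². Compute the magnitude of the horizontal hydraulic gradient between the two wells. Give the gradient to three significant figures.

Pressure head at P-1: ψ = P/(ρg) = 807×1000 / (1000 × 9.81) = 82.26 m.
Total head at P-1: h = z + ψ = 109.10 + 82.26 = 191.36 m.
Total head at P-4: h = 218.46 − 23.69 = 194.77 m.
Head difference: h(P-1) − h(P-4) = 191.36 − 194.77 = -3.41 m.
Hydraulic gradient: i = |Δh| / L = 3.41 / 1291 = 0.00264.

i ≈ 0.00264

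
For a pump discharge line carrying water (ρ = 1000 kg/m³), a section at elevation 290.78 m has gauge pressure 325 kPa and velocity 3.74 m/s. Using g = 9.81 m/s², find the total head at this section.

h ≈ 324.62 m

Pressure head ψ = P/(ρg) = 325×1000 / (1000 × 9.81) = 33.13 m.
Velocity head = v²/(2g) = 3.74² / (2 × 9.81) = 0.713 m.
h = z + ψ + v²/(2g) = 290.78 + 33.13 + 0.713 = 324.62 m.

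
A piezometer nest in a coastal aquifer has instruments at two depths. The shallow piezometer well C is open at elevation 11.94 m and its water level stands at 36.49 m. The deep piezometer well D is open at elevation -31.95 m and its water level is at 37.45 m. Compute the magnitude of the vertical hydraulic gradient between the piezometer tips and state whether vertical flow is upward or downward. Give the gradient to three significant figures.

Total head at well C: h = 36.49 m (water level in the standpipe).
Total head at well D: h = 37.45 m.
Δh = h(well C) − h(well D) = 36.49 − 37.45 = -0.96 m.
Vertical separation Δz = 11.94 − (-31.95) = 43.89 m.
|i_v| = |Δh| / Δz = 0.96 / 43.89 = 0.0219.
Head is higher in the deep piezometer, so vertical flow is upward (discharge condition).

|i_v| ≈ 0.0219; vertical flow is upward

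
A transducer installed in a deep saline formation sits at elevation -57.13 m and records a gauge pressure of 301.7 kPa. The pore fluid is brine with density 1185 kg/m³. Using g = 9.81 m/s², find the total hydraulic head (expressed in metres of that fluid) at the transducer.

ψ = P/(ρg) = 301.7×1000 / (1185 × 9.81) = 25.95 m.
h = z + ψ = -57.13 + 25.95 = -31.18 m.

h ≈ -31.18 m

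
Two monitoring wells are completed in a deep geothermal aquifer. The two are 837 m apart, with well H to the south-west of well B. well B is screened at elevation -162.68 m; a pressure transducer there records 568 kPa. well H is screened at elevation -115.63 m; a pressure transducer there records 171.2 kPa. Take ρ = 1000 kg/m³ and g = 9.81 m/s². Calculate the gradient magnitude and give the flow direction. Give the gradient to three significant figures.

Pressure head at well B: ψ = P/(ρg) = 568×1000 / (1000 × 9.81) = 57.90 m.
Total head at well B: h = z + ψ = -162.68 + 57.90 = -104.78 m.
Pressure head at well H: ψ = P/(ρg) = 171.2×1000 / (1000 × 9.81) = 17.45 m.
Total head at well H: h = z + ψ = -115.63 + 17.45 = -98.18 m.
Head difference: h(well B) − h(well H) = -104.78 − (-98.18) = -6.60 m.
Hydraulic gradient: i = |Δh| / L = 6.60 / 837 = 0.00789.
Flow is from higher to lower head: from well H toward well B, i.e. toward the north-east.

i ≈ 0.00789; groundwater flows toward the north-east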